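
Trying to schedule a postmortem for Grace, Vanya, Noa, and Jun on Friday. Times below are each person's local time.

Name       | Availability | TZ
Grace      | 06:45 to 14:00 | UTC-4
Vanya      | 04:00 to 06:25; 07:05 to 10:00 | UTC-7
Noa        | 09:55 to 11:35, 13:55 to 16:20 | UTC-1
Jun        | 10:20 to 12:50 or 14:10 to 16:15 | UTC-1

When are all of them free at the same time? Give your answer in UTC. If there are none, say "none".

Grace in UTC: 10:45-18:00 (add 4h to convert from UTC-4).
Vanya in UTC: 11:00-13:25, 14:05-17:00 (add 7h to convert from UTC-7).
Noa in UTC: 10:55-12:35, 14:55-17:20 (add 1h to convert from UTC-1).
Jun in UTC: 11:20-13:50, 15:10-17:15 (add 1h to convert from UTC-1).
Grace ∩ Vanya: 11:00-13:25, 14:05-17:00.
Grace ∩ Vanya ∩ Noa: 11:00-12:35, 14:55-17:00.
Grace ∩ Vanya ∩ Noa ∩ Jun: 11:20-12:35, 15:10-17:00.

11:20-12:35, 15:10-17:00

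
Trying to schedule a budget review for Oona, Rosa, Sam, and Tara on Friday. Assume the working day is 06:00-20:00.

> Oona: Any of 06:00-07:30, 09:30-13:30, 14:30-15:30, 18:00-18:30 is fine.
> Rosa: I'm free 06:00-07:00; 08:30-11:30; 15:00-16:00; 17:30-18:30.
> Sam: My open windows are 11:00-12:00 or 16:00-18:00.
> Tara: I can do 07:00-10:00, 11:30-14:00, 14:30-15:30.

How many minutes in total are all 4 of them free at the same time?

Oona ∩ Rosa: 06:00-07:00, 09:30-11:30, 15:00-15:30, 18:00-18:30.
Oona ∩ Rosa ∩ Sam: 11:00-11:30.
Oona ∩ Rosa ∩ Sam ∩ Tara: ∅.
There is no time when everyone is free.
There is no common window, so the total is 0 minutes.

0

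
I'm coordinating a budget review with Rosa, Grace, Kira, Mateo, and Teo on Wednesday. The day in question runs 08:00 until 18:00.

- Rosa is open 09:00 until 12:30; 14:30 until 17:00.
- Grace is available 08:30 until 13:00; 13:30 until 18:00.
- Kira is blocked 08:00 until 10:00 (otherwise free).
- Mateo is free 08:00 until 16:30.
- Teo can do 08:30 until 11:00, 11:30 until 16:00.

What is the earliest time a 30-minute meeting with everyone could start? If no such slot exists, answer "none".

10:00

Rosa free: 09:00-12:30, 14:30-17:00.
Grace free: 08:30-13:00, 13:30-18:00.
Kira free: 10:00-18:00 (invert busy blocks within the working day).
Mateo free: 08:00-16:30.
Teo free: 08:30-11:00, 11:30-16:00.
Rosa ∩ Grace: 09:00-12:30, 14:30-17:00.
Rosa ∩ Grace ∩ Kira: 10:00-12:30, 14:30-17:00.
Rosa ∩ Grace ∩ Kira ∩ Mateo: 10:00-12:30, 14:30-16:30.
Rosa ∩ Grace ∩ Kira ∩ Mateo ∩ Teo: 10:00-11:00, 11:30-12:30, 14:30-16:00.
Those are the intersection windows.
The first common window of at least 30 minutes is 10:00-11:00, so the earliest start is 10:00.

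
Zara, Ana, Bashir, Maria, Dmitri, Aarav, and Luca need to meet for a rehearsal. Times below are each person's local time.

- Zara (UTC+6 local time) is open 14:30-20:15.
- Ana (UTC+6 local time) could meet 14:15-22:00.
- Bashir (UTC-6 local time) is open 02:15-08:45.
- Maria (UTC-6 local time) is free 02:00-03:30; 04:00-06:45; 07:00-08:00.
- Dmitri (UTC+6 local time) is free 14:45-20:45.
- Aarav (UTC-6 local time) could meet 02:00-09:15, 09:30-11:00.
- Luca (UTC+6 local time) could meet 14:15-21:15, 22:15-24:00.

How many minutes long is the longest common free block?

Zara in UTC: 08:30-14:15 (subtract 6h to convert from UTC+6).
Ana in UTC: 08:15-16:00 (subtract 6h to convert from UTC+6).
Bashir in UTC: 08:15-14:45 (add 6h to convert from UTC-6).
Maria in UTC: 08:00-09:30, 10:00-12:45, 13:00-14:00 (add 6h to convert from UTC-6).
Dmitri in UTC: 08:45-14:45 (subtract 6h to convert from UTC+6).
Aarav in UTC: 08:00-15:15, 15:30-17:00 (add 6h to convert from UTC-6).
Luca in UTC: 08:15-15:15, 16:15-18:00 (subtract 6h to convert from UTC+6).
Zara ∩ Ana: 08:30-14:15.
Zara ∩ Ana ∩ Bashir: 08:30-14:15.
Zara ∩ Ana ∩ Bashir ∩ Maria: 08:30-09:30, 10:00-12:45, 13:00-14:00.
Zara ∩ Ana ∩ Bashir ∩ Maria ∩ Dmitri: 08:45-09:30, 10:00-12:45, 13:00-14:00.
Zara ∩ Ana ∩ Bashir ∩ Maria ∩ Dmitri ∩ Aarav: 08:45-09:30, 10:00-12:45, 13:00-14:00.
Zara ∩ Ana ∩ Bashir ∩ Maria ∩ Dmitri ∩ Aarav ∩ Luca: 08:45-09:30, 10:00-12:45, 13:00-14:00.
Those are the intersection windows.
The longest is 10:00-12:45 at 165 minutes.

165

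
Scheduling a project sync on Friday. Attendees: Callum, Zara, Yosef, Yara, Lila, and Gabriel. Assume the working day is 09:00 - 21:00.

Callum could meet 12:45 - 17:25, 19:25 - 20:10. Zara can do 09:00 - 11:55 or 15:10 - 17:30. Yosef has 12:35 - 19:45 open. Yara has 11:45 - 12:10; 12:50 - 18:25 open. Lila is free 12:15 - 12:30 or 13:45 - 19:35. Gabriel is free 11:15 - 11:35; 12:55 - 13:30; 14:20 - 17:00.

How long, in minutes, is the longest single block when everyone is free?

110

Callum ∩ Zara: 15:10-17:25.
Callum ∩ Zara ∩ Yosef: 15:10-17:25.
Callum ∩ Zara ∩ Yosef ∩ Yara: 15:10-17:25.
Callum ∩ Zara ∩ Yosef ∩ Yara ∩ Lila: 15:10-17:25.
Callum ∩ Zara ∩ Yosef ∩ Yara ∩ Lila ∩ Gabriel: 15:10-17:00.
So the common availability across everyone is 15:10-17:00.
The longest is 15:10-17:00 at 110 minutes.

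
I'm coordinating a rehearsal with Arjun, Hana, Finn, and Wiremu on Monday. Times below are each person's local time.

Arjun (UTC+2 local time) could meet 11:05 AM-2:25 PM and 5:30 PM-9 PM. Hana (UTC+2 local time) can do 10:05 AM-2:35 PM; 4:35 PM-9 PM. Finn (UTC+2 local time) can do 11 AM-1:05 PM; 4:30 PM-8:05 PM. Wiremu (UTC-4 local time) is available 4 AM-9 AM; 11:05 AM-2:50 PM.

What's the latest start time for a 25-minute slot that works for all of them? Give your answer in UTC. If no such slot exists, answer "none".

17:40

Arjun in UTC: 09:05-12:25, 15:30-19:00 (subtract 2h to convert from UTC+2).
Hana in UTC: 08:05-12:35, 14:35-19:00 (subtract 2h to convert from UTC+2).
Finn in UTC: 09:00-11:05, 14:30-18:05 (subtract 2h to convert from UTC+2).
Wiremu in UTC: 08:00-13:00, 15:05-18:50 (add 4h to convert from UTC-4).
Arjun ∩ Hana: 09:05-12:25, 15:30-19:00.
Arjun ∩ Hana ∩ Finn: 09:05-11:05, 15:30-18:05.
Arjun ∩ Hana ∩ Finn ∩ Wiremu: 09:05-11:05, 15:30-18:05.
The last common window of at least 25 minutes is 15:30-18:05; a 25-minute meeting can start as late as 17:40 and still end by 18:05.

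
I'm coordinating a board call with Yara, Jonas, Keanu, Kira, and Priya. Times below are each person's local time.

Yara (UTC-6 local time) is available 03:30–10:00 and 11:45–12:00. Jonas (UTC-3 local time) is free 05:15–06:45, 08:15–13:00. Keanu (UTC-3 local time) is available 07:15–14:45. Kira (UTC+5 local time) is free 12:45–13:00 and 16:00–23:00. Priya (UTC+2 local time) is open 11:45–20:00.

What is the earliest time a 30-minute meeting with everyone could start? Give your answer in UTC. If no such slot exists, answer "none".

11:15

Yara in UTC: 09:30-16:00, 17:45-18:00 (add 6h to convert from UTC-6).
Jonas in UTC: 08:15-09:45, 11:15-16:00 (add 3h to convert from UTC-3).
Keanu in UTC: 10:15-17:45 (add 3h to convert from UTC-3).
Kira in UTC: 07:45-08:00, 11:00-18:00 (subtract 5h to convert from UTC+5).
Priya in UTC: 09:45-18:00 (subtract 2h to convert from UTC+2).
Yara ∩ Jonas: 09:30-09:45, 11:15-16:00.
Yara ∩ Jonas ∩ Keanu: 11:15-16:00.
Yara ∩ Jonas ∩ Keanu ∩ Kira: 11:15-16:00.
Yara ∩ Jonas ∩ Keanu ∩ Kira ∩ Priya: 11:15-16:00.
Those are the intersection windows.
The first common window of at least 30 minutes is 11:15-16:00, so the earliest start is 11:15.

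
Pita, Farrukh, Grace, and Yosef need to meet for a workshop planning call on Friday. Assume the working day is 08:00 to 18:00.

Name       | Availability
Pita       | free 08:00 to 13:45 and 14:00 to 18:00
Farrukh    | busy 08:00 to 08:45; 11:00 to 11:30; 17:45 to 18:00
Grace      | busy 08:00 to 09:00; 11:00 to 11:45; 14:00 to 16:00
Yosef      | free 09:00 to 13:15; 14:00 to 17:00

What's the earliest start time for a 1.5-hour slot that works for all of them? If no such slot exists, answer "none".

09:00

Pita free: 08:00-13:45, 14:00-18:00.
Farrukh free: 08:45-11:00, 11:30-17:45 (invert busy blocks within the working day).
Grace free: 09:00-11:00, 11:45-14:00, 16:00-18:00 (invert busy blocks within the working day).
Yosef free: 09:00-13:15, 14:00-17:00.
Pita ∩ Farrukh: 08:45-11:00, 11:30-13:45, 14:00-17:45.
Pita ∩ Farrukh ∩ Grace: 09:00-11:00, 11:45-13:45, 16:00-17:45.
Pita ∩ Farrukh ∩ Grace ∩ Yosef: 09:00-11:00, 11:45-13:15, 16:00-17:00.
Those are the intersection windows.
The first common window of at least 90 minutes is 09:00-11:00, so the earliest start is 09:00.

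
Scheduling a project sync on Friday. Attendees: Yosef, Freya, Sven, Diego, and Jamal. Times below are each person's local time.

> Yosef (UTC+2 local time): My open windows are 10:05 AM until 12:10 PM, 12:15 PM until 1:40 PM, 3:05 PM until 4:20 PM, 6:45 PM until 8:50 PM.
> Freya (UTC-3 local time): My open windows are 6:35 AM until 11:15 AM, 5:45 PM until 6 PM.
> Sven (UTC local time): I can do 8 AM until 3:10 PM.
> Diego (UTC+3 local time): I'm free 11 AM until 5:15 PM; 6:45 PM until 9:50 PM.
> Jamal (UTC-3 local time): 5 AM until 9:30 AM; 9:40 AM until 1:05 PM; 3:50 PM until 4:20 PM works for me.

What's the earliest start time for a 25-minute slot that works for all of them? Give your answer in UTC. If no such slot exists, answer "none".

Yosef in UTC: 08:05-10:10, 10:15-11:40, 13:05-14:20, 16:45-18:50 (subtract 2h to convert from UTC+2).
Freya in UTC: 09:35-14:15, 20:45-21:00 (add 3h to convert from UTC-3).
Sven in UTC: 08:00-15:10.
Diego in UTC: 08:00-14:15, 15:45-18:50 (subtract 3h to convert from UTC+3).
Jamal in UTC: 08:00-12:30, 12:40-16:05, 18:50-19:20 (add 3h to convert from UTC-3).
Yosef ∩ Freya: 09:35-10:10, 10:15-11:40, 13:05-14:15.
Yosef ∩ Freya ∩ Sven: 09:35-10:10, 10:15-11:40, 13:05-14:15.
Yosef ∩ Freya ∩ Sven ∩ Diego: 09:35-10:10, 10:15-11:40, 13:05-14:15.
Yosef ∩ Freya ∩ Sven ∩ Diego ∩ Jamal: 09:35-10:10, 10:15-11:40, 13:05-14:15.
The first common window of at least 25 minutes is 09:35-10:10, so the earliest start is 09:35.

09:35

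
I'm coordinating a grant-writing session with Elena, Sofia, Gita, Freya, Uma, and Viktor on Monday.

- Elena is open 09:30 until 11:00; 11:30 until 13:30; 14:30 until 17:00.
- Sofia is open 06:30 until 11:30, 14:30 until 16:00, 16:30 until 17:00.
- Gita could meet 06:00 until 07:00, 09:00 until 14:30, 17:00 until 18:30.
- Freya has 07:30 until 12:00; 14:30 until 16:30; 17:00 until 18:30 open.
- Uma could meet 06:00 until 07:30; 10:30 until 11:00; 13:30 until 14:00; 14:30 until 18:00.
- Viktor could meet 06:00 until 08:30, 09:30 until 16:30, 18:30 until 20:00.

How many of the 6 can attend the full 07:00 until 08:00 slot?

Sofia and Viktor can make the full 07:00-08:00 slot — that's 2.

2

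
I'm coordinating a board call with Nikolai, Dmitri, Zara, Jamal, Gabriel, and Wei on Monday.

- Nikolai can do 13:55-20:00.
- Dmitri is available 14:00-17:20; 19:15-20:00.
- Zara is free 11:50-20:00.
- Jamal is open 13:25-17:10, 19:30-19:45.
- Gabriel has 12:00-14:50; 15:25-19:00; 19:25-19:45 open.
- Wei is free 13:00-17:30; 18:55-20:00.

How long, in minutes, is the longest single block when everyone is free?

Nikolai ∩ Dmitri: 14:00-17:20, 19:15-20:00.
Nikolai ∩ Dmitri ∩ Zara: 14:00-17:20, 19:15-20:00.
Nikolai ∩ Dmitri ∩ Zara ∩ Jamal: 14:00-17:10, 19:30-19:45.
Nikolai ∩ Dmitri ∩ Zara ∩ Jamal ∩ Gabriel: 14:00-14:50, 15:25-17:10, 19:30-19:45.
Nikolai ∩ Dmitri ∩ Zara ∩ Jamal ∩ Gabriel ∩ Wei: 14:00-14:50, 15:25-17:10, 19:30-19:45.
The longest is 15:25-17:10 at 105 minutes.

105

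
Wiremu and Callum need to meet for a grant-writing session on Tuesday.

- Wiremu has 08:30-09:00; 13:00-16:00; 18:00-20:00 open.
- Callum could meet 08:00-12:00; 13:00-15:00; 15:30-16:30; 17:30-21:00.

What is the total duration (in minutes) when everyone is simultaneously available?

300

Wiremu ∩ Callum: 08:30-09:00, 13:00-15:00, 15:30-16:00, 18:00-20:00.
So the common availability across everyone is 08:30-09:00, 13:00-15:00, 15:30-16:00, 18:00-20:00.
Summing the common windows: 30 + 120 + 30 + 120 = 300 minutes.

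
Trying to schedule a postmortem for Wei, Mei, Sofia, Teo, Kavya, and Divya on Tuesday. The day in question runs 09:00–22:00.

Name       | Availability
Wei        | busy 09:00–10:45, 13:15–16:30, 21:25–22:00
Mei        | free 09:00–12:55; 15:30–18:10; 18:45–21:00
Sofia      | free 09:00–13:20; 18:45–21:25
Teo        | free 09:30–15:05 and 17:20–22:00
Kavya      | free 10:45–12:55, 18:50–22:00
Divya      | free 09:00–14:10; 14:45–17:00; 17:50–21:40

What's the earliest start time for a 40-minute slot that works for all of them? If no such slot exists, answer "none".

Wei free: 10:45-13:15, 16:30-21:25 (invert busy blocks within the working day).
Mei free: 09:00-12:55, 15:30-18:10, 18:45-21:00.
Sofia free: 09:00-13:20, 18:45-21:25.
Teo free: 09:30-15:05, 17:20-22:00.
Kavya free: 10:45-12:55, 18:50-22:00.
Divya free: 09:00-14:10, 14:45-17:00, 17:50-21:40.
Wei ∩ Mei: 10:45-12:55, 16:30-18:10, 18:45-21:00.
Wei ∩ Mei ∩ Sofia: 10:45-12:55, 18:45-21:00.
Wei ∩ Mei ∩ Sofia ∩ Teo: 10:45-12:55, 18:45-21:00.
Wei ∩ Mei ∩ Sofia ∩ Teo ∩ Kavya: 10:45-12:55, 18:50-21:00.
Wei ∩ Mei ∩ Sofia ∩ Teo ∩ Kavya ∩ Divya: 10:45-12:55, 18:50-21:00.
Those are the intersection windows.
The first common window of at least 40 minutes is 10:45-12:55, so the earliest start is 10:45.

10:45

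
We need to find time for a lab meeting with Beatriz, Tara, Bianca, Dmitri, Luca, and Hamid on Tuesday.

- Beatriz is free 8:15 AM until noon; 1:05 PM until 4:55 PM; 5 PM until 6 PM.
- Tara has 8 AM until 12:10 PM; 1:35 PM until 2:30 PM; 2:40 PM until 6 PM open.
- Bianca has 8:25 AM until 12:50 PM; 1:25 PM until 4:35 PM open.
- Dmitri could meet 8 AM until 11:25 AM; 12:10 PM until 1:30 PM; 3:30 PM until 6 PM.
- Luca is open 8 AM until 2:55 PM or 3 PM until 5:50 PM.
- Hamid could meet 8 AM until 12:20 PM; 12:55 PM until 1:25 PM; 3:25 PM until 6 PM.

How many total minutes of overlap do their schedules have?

Beatriz ∩ Tara: 08:15-12:00, 13:35-14:30, 14:40-16:55, 17:00-18:00.
Beatriz ∩ Tara ∩ Bianca: 08:25-12:00, 13:35-14:30, 14:40-16:35.
Beatriz ∩ Tara ∩ Bianca ∩ Dmitri: 08:25-11:25, 15:30-16:35.
Beatriz ∩ Tara ∩ Bianca ∩ Dmitri ∩ Luca: 08:25-11:25, 15:30-16:35.
Beatriz ∩ Tara ∩ Bianca ∩ Dmitri ∩ Luca ∩ Hamid: 08:25-11:25, 15:30-16:35.
Those are the intersection windows.
Summing the common windows: 180 + 65 = 245 minutes.

245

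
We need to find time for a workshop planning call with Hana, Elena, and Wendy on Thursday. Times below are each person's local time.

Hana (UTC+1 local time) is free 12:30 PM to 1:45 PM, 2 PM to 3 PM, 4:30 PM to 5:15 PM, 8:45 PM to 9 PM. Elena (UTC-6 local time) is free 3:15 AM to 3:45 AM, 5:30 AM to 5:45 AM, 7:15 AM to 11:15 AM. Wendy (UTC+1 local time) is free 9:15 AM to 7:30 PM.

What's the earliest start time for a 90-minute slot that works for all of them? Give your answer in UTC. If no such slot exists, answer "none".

Hana in UTC: 11:30-12:45, 13:00-14:00, 15:30-16:15, 19:45-20:00 (subtract 1h to convert from UTC+1).
Elena in UTC: 09:15-09:45, 11:30-11:45, 13:15-17:15 (add 6h to convert from UTC-6).
Wendy in UTC: 08:15-18:30 (subtract 1h to convert from UTC+1).
Hana ∩ Elena: 11:30-11:45, 13:15-14:00, 15:30-16:15.
Hana ∩ Elena ∩ Wendy: 11:30-11:45, 13:15-14:00, 15:30-16:15.
So the common availability across everyone is 11:30-11:45, 13:15-14:00, 15:30-16:15.
No common window is at least 90 minutes long.

none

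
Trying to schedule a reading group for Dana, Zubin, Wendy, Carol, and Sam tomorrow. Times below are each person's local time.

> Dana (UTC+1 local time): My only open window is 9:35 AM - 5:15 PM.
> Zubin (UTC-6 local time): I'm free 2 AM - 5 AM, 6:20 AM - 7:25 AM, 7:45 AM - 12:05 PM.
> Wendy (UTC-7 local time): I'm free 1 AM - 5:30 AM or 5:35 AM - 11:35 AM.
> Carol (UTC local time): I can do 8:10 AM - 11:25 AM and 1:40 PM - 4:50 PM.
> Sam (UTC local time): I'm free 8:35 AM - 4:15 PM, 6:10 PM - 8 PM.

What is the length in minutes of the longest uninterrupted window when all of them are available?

Dana in UTC: 08:35-16:15 (subtract 1h to convert from UTC+1).
Zubin in UTC: 08:00-11:00, 12:20-13:25, 13:45-18:05 (add 6h to convert from UTC-6).
Wendy in UTC: 08:00-12:30, 12:35-18:35 (add 7h to convert from UTC-7).
Carol in UTC: 08:10-11:25, 13:40-16:50.
Sam in UTC: 08:35-16:15, 18:10-20:00.
Dana ∩ Zubin: 08:35-11:00, 12:20-13:25, 13:45-16:15.
Dana ∩ Zubin ∩ Wendy: 08:35-11:00, 12:20-12:30, 12:35-13:25, 13:45-16:15.
Dana ∩ Zubin ∩ Wendy ∩ Carol: 08:35-11:00, 13:45-16:15.
Dana ∩ Zubin ∩ Wendy ∩ Carol ∩ Sam: 08:35-11:00, 13:45-16:15.
The longest is 13:45-16:15 at 150 minutes.

150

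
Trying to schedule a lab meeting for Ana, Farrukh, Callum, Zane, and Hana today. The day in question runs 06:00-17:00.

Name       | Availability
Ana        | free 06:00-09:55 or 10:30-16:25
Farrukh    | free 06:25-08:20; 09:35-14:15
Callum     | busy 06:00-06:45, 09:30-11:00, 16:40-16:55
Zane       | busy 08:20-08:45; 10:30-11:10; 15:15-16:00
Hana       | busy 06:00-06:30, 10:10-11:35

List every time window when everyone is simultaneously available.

Ana free: 06:00-09:55, 10:30-16:25.
Farrukh free: 06:25-08:20, 09:35-14:15.
Callum free: 06:45-09:30, 11:00-16:40, 16:55-17:00 (invert busy blocks within the working day).
Zane free: 06:00-08:20, 08:45-10:30, 11:10-15:15, 16:00-17:00 (invert busy blocks within the working day).
Hana free: 06:30-10:10, 11:35-17:00 (invert busy blocks within the working day).
Ana ∩ Farrukh: 06:25-08:20, 09:35-09:55, 10:30-14:15.
Ana ∩ Farrukh ∩ Callum: 06:45-08:20, 11:00-14:15.
Ana ∩ Farrukh ∩ Callum ∩ Zane: 06:45-08:20, 11:10-14:15.
Ana ∩ Farrukh ∩ Callum ∩ Zane ∩ Hana: 06:45-08:20, 11:35-14:15.
Those are the intersection windows.

06:45-08:20, 11:35-14:15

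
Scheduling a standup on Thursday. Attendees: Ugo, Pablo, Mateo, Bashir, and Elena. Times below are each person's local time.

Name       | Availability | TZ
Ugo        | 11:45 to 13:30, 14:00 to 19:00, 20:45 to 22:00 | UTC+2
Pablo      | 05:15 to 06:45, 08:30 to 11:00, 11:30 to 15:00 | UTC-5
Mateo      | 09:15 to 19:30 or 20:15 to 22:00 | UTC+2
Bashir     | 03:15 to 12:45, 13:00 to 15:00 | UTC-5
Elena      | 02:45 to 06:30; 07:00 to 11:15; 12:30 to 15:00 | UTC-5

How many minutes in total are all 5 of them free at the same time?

Ugo in UTC: 09:45-11:30, 12:00-17:00, 18:45-20:00 (subtract 2h to convert from UTC+2).
Pablo in UTC: 10:15-11:45, 13:30-16:00, 16:30-20:00 (add 5h to convert from UTC-5).
Mateo in UTC: 07:15-17:30, 18:15-20:00 (subtract 2h to convert from UTC+2).
Bashir in UTC: 08:15-17:45, 18:00-20:00 (add 5h to convert from UTC-5).
Elena in UTC: 07:45-11:30, 12:00-16:15, 17:30-20:00 (add 5h to convert from UTC-5).
Ugo ∩ Pablo: 10:15-11:30, 13:30-16:00, 16:30-17:00, 18:45-20:00.
Ugo ∩ Pablo ∩ Mateo: 10:15-11:30, 13:30-16:00, 16:30-17:00, 18:45-20:00.
Ugo ∩ Pablo ∩ Mateo ∩ Bashir: 10:15-11:30, 13:30-16:00, 16:30-17:00, 18:45-20:00.
Ugo ∩ Pablo ∩ Mateo ∩ Bashir ∩ Elena: 10:15-11:30, 13:30-16:00, 18:45-20:00.
Summing the common windows: 75 + 150 + 75 = 300 minutes.

300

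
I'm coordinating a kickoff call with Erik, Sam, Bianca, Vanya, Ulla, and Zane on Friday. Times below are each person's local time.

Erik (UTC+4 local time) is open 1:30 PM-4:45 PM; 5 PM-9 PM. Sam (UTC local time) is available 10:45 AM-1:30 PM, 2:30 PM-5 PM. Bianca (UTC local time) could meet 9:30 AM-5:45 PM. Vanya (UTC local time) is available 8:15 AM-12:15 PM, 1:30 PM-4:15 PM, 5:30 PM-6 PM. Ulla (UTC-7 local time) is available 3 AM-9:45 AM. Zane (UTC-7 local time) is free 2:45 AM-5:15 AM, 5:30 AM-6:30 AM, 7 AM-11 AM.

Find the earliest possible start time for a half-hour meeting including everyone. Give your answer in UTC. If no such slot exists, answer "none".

Erik in UTC: 09:30-12:45, 13:00-17:00 (subtract 4h to convert from UTC+4).
Sam in UTC: 10:45-13:30, 14:30-17:00.
Bianca in UTC: 09:30-17:45.
Vanya in UTC: 08:15-12:15, 13:30-16:15, 17:30-18:00.
Ulla in UTC: 10:00-16:45 (add 7h to convert from UTC-7).
Zane in UTC: 09:45-12:15, 12:30-13:30, 14:00-18:00 (add 7h to convert from UTC-7).
Erik ∩ Sam: 10:45-12:45, 13:00-13:30, 14:30-17:00.
Erik ∩ Sam ∩ Bianca: 10:45-12:45, 13:00-13:30, 14:30-17:00.
Erik ∩ Sam ∩ Bianca ∩ Vanya: 10:45-12:15, 14:30-16:15.
Erik ∩ Sam ∩ Bianca ∩ Vanya ∩ Ulla: 10:45-12:15, 14:30-16:15.
Erik ∩ Sam ∩ Bianca ∩ Vanya ∩ Ulla ∩ Zane: 10:45-12:15, 14:30-16:15.
The first common window of at least 30 minutes is 10:45-12:15, so the earliest start is 10:45.

10:45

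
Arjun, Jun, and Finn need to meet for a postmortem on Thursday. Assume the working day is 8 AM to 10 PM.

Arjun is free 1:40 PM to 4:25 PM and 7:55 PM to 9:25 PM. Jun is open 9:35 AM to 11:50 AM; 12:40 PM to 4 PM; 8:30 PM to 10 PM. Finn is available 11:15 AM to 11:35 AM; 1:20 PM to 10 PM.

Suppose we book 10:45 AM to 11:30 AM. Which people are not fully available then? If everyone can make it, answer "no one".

Arjun: not fully free for 10:45-11:30. Jun: free for 10:45-11:30. Finn: not fully free for 10:45-11:30.

Arjun, Finn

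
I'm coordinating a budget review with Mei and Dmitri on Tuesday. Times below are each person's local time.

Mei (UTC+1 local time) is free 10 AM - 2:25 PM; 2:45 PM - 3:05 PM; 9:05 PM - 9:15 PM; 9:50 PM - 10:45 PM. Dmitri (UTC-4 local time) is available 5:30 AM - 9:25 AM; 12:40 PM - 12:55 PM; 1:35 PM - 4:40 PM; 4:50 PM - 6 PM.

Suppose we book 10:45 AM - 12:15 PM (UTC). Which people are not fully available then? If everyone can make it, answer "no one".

Mei in UTC: 09:00-13:25, 13:45-14:05, 20:05-20:15, 20:50-21:45 (subtract 1h to convert from UTC+1).
Dmitri in UTC: 09:30-13:25, 16:40-16:55, 17:35-20:40, 20:50-22:00 (add 4h to convert from UTC-4).
Mei: free for 10:45-12:15. Dmitri: free for 10:45-12:15.

no one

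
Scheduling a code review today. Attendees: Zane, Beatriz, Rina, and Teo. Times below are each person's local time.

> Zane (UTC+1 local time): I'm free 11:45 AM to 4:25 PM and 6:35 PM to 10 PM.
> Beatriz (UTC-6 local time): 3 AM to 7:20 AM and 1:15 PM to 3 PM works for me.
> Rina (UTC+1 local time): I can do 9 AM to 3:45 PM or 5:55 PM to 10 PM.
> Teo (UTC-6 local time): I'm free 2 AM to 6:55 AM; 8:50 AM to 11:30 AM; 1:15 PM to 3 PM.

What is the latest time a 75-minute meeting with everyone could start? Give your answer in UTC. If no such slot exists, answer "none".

19:45

Zane in UTC: 10:45-15:25, 17:35-21:00 (subtract 1h to convert from UTC+1).
Beatriz in UTC: 09:00-13:20, 19:15-21:00 (add 6h to convert from UTC-6).
Rina in UTC: 08:00-14:45, 16:55-21:00 (subtract 1h to convert from UTC+1).
Teo in UTC: 08:00-12:55, 14:50-17:30, 19:15-21:00 (add 6h to convert from UTC-6).
Zane ∩ Beatriz: 10:45-13:20, 19:15-21:00.
Zane ∩ Beatriz ∩ Rina: 10:45-13:20, 19:15-21:00.
Zane ∩ Beatriz ∩ Rina ∩ Teo: 10:45-12:55, 19:15-21:00.
The last common window of at least 75 minutes is 19:15-21:00; a 75-minute meeting can start as late as 19:45 and still end by 21:00.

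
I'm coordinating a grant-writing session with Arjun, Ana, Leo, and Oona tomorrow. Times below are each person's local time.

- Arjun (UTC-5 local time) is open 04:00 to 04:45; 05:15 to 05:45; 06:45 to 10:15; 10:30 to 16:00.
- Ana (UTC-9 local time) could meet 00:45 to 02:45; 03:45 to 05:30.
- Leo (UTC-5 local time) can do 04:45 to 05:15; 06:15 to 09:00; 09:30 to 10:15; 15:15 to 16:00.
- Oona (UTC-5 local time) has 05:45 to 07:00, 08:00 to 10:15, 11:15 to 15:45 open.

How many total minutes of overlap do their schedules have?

Arjun in UTC: 09:00-09:45, 10:15-10:45, 11:45-15:15, 15:30-21:00 (add 5h to convert from UTC-5).
Ana in UTC: 09:45-11:45, 12:45-14:30 (add 9h to convert from UTC-9).
Leo in UTC: 09:45-10:15, 11:15-14:00, 14:30-15:15, 20:15-21:00 (add 5h to convert from UTC-5).
Oona in UTC: 10:45-12:00, 13:00-15:15, 16:15-20:45 (add 5h to convert from UTC-5).
Arjun ∩ Ana: 10:15-10:45, 12:45-14:30.
Arjun ∩ Ana ∩ Leo: 12:45-14:00.
Arjun ∩ Ana ∩ Leo ∩ Oona: 13:00-14:00.
That's a single block of 60 minutes.

60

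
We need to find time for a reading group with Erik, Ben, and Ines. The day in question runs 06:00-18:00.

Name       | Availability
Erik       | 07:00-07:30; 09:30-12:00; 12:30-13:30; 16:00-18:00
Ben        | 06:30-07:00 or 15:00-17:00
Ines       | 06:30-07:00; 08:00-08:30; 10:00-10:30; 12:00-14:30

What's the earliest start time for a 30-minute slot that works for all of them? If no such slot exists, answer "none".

none

Erik ∩ Ben: 16:00-17:00.
Erik ∩ Ben ∩ Ines: ∅.
There is no time when everyone is free.
No common window is at least 30 minutes long.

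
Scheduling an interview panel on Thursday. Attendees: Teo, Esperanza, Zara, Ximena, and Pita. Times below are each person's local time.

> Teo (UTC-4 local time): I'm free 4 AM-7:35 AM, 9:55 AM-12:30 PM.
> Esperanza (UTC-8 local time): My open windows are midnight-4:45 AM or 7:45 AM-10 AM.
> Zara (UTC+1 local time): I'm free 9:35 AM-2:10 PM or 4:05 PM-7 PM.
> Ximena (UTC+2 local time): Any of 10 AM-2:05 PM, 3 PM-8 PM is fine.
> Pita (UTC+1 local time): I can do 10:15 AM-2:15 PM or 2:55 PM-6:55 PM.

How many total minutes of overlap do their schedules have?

Teo in UTC: 08:00-11:35, 13:55-16:30 (add 4h to convert from UTC-4).
Esperanza in UTC: 08:00-12:45, 15:45-18:00 (add 8h to convert from UTC-8).
Zara in UTC: 08:35-13:10, 15:05-18:00 (subtract 1h to convert from UTC+1).
Ximena in UTC: 08:00-12:05, 13:00-18:00 (subtract 2h to convert from UTC+2).
Pita in UTC: 09:15-13:15, 13:55-17:55 (subtract 1h to convert from UTC+1).
Teo ∩ Esperanza: 08:00-11:35, 15:45-16:30.
Teo ∩ Esperanza ∩ Zara: 08:35-11:35, 15:45-16:30.
Teo ∩ Esperanza ∩ Zara ∩ Ximena: 08:35-11:35, 15:45-16:30.
Teo ∩ Esperanza ∩ Zara ∩ Ximena ∩ Pita: 09:15-11:35, 15:45-16:30.
Summing the common windows: 140 + 45 = 185 minutes.

185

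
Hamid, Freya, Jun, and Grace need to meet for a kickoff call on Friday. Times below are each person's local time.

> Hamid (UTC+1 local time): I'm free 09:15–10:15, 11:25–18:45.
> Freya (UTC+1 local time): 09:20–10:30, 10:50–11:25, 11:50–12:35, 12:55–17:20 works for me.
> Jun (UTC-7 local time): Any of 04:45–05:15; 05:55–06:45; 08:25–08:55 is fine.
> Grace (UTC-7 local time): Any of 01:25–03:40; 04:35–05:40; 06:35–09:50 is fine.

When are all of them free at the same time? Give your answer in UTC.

Hamid in UTC: 08:15-09:15, 10:25-17:45 (subtract 1h to convert from UTC+1).
Freya in UTC: 08:20-09:30, 09:50-10:25, 10:50-11:35, 11:55-16:20 (subtract 1h to convert from UTC+1).
Jun in UTC: 11:45-12:15, 12:55-13:45, 15:25-15:55 (add 7h to convert from UTC-7).
Grace in UTC: 08:25-10:40, 11:35-12:40, 13:35-16:50 (add 7h to convert from UTC-7).
Hamid ∩ Freya: 08:20-09:15, 10:50-11:35, 11:55-16:20.
Hamid ∩ Freya ∩ Jun: 11:55-12:15, 12:55-13:45, 15:25-15:55.
Hamid ∩ Freya ∩ Jun ∩ Grace: 11:55-12:15, 13:35-13:45, 15:25-15:55.
So the common availability across everyone is 11:55-12:15, 13:35-13:45, 15:25-15:55.

11:55-12:15, 13:35-13:45, 15:25-15:55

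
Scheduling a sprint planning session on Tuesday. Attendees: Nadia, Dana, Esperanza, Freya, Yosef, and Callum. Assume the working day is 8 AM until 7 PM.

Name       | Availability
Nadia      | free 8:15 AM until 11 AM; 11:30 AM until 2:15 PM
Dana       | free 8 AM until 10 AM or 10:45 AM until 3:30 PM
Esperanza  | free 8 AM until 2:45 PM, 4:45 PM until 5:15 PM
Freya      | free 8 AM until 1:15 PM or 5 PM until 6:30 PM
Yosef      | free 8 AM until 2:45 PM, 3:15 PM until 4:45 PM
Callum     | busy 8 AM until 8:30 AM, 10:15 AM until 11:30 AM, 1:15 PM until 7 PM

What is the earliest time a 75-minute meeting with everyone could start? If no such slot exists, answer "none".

Nadia free: 08:15-11:00, 11:30-14:15.
Dana free: 08:00-10:00, 10:45-15:30.
Esperanza free: 08:00-14:45, 16:45-17:15.
Freya free: 08:00-13:15, 17:00-18:30.
Yosef free: 08:00-14:45, 15:15-16:45.
Callum free: 08:30-10:15, 11:30-13:15 (invert busy blocks within the working day).
Nadia ∩ Dana: 08:15-10:00, 10:45-11:00, 11:30-14:15.
Nadia ∩ Dana ∩ Esperanza: 08:15-10:00, 10:45-11:00, 11:30-14:15.
Nadia ∩ Dana ∩ Esperanza ∩ Freya: 08:15-10:00, 10:45-11:00, 11:30-13:15.
Nadia ∩ Dana ∩ Esperanza ∩ Freya ∩ Yosef: 08:15-10:00, 10:45-11:00, 11:30-13:15.
Nadia ∩ Dana ∩ Esperanza ∩ Freya ∩ Yosef ∩ Callum: 08:30-10:00, 11:30-13:15.
The first common window of at least 75 minutes is 08:30-10:00, so the earliest start is 08:30.

08:30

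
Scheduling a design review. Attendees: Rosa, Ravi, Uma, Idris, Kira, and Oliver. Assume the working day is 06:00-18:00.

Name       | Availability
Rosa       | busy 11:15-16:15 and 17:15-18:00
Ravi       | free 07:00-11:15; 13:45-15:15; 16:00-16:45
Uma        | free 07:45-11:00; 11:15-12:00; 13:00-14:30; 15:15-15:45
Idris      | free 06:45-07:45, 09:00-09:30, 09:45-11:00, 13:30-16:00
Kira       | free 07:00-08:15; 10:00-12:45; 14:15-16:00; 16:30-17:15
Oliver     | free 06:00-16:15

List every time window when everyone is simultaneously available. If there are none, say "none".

Rosa free: 06:00-11:15, 16:15-17:15 (invert busy blocks within the working day).
Ravi free: 07:00-11:15, 13:45-15:15, 16:00-16:45.
Uma free: 07:45-11:00, 11:15-12:00, 13:00-14:30, 15:15-15:45.
Idris free: 06:45-07:45, 09:00-09:30, 09:45-11:00, 13:30-16:00.
Kira free: 07:00-08:15, 10:00-12:45, 14:15-16:00, 16:30-17:15.
Oliver free: 06:00-16:15.
Rosa ∩ Ravi: 07:00-11:15, 16:15-16:45.
Rosa ∩ Ravi ∩ Uma: 07:45-11:00.
Rosa ∩ Ravi ∩ Uma ∩ Idris: 09:00-09:30, 09:45-11:00.
Rosa ∩ Ravi ∩ Uma ∩ Idris ∩ Kira: 10:00-11:00.
Rosa ∩ Ravi ∩ Uma ∩ Idris ∩ Kira ∩ Oliver: 10:00-11:00.
Those are the intersection windows.

10:00-11:00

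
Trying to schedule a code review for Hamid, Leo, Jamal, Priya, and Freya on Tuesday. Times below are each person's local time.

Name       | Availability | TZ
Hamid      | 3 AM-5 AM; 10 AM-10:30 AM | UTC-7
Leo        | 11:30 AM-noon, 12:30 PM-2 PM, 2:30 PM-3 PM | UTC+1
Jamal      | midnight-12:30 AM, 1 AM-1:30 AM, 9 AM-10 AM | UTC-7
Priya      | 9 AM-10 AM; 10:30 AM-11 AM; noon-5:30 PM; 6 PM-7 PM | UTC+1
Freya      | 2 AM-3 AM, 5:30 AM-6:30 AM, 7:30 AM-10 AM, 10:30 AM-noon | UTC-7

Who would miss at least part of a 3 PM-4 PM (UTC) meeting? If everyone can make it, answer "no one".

Hamid, Jamal, Leo

Hamid in UTC: 10:00-12:00, 17:00-17:30 (add 7h to convert from UTC-7).
Leo in UTC: 10:30-11:00, 11:30-13:00, 13:30-14:00 (subtract 1h to convert from UTC+1).
Jamal in UTC: 07:00-07:30, 08:00-08:30, 16:00-17:00 (add 7h to convert from UTC-7).
Priya in UTC: 08:00-09:00, 09:30-10:00, 11:00-16:30, 17:00-18:00 (subtract 1h to convert from UTC+1).
Freya in UTC: 09:00-10:00, 12:30-13:30, 14:30-17:00, 17:30-19:00 (add 7h to convert from UTC-7).
Hamid: not fully free for 15:00-16:00. Leo: not fully free for 15:00-16:00. Jamal: not fully free for 15:00-16:00. Priya: free for 15:00-16:00. Freya: free for 15:00-16:00.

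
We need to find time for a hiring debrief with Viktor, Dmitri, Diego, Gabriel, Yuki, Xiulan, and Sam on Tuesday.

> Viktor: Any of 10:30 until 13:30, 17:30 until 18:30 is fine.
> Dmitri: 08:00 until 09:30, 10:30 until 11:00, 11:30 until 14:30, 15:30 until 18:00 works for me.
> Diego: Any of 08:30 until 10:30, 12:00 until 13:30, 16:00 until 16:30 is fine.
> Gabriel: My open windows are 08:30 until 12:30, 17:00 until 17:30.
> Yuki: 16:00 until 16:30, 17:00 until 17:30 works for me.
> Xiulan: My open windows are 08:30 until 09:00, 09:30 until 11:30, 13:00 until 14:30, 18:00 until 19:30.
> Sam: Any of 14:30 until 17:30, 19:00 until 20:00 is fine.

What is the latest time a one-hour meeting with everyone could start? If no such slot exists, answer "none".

none

Viktor ∩ Dmitri: 10:30-11:00, 11:30-13:30, 17:30-18:00.
Viktor ∩ Dmitri ∩ Diego: 12:00-13:30.
Viktor ∩ Dmitri ∩ Diego ∩ Gabriel: 12:00-12:30.
Viktor ∩ Dmitri ∩ Diego ∩ Gabriel ∩ Yuki: ∅.
Viktor ∩ Dmitri ∩ Diego ∩ Gabriel ∩ Yuki ∩ Xiulan: ∅.
Viktor ∩ Dmitri ∩ Diego ∩ Gabriel ∩ Yuki ∩ Xiulan ∩ Sam: ∅.
There is no time when everyone is free.
No common window is at least 60 minutes long.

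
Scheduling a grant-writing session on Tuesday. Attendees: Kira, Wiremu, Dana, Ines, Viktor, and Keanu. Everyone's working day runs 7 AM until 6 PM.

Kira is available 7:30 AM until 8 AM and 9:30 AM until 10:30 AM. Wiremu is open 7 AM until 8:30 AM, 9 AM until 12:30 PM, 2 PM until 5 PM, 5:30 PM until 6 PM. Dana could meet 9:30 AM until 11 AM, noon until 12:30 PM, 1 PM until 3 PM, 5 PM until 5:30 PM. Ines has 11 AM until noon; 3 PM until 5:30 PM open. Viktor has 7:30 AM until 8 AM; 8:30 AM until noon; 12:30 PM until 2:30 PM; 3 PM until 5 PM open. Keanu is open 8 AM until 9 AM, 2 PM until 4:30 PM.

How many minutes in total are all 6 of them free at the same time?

0

Kira ∩ Wiremu: 07:30-08:00, 09:30-10:30.
Kira ∩ Wiremu ∩ Dana: 09:30-10:30.
Kira ∩ Wiremu ∩ Dana ∩ Ines: ∅.
Kira ∩ Wiremu ∩ Dana ∩ Ines ∩ Viktor: ∅.
Kira ∩ Wiremu ∩ Dana ∩ Ines ∩ Viktor ∩ Keanu: ∅.
There is no time when everyone is free.
There is no common window, so the total is 0 minutes.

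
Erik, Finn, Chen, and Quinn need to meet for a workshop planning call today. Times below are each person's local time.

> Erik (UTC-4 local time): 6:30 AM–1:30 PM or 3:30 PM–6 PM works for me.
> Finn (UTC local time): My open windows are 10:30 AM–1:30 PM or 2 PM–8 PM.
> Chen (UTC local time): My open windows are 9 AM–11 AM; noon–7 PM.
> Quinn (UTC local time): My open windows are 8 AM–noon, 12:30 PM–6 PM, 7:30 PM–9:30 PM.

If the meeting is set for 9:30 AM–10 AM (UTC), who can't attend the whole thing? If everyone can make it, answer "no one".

Erik in UTC: 10:30-17:30, 19:30-22:00 (add 4h to convert from UTC-4).
Finn in UTC: 10:30-13:30, 14:00-20:00.
Chen in UTC: 09:00-11:00, 12:00-19:00.
Quinn in UTC: 08:00-12:00, 12:30-18:00, 19:30-21:30.
Erik: not fully free for 09:30-10:00. Finn: not fully free for 09:30-10:00. Chen: free for 09:30-10:00. Quinn: free for 09:30-10:00.

Erik, Finn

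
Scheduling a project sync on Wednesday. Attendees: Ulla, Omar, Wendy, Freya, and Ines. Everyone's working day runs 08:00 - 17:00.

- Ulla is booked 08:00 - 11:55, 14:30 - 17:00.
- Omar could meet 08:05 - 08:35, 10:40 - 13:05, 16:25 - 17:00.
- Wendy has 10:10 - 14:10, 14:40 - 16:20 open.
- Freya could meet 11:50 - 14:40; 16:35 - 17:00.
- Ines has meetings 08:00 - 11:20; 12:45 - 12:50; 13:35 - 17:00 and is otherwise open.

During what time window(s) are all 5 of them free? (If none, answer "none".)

11:55-12:45, 12:50-13:05

Ulla free: 11:55-14:30 (invert busy blocks within the working day).
Omar free: 08:05-08:35, 10:40-13:05, 16:25-17:00.
Wendy free: 10:10-14:10, 14:40-16:20.
Freya free: 11:50-14:40, 16:35-17:00.
Ines free: 11:20-12:45, 12:50-13:35 (invert busy blocks within the working day).
Ulla ∩ Omar: 11:55-13:05.
Ulla ∩ Omar ∩ Wendy: 11:55-13:05.
Ulla ∩ Omar ∩ Wendy ∩ Freya: 11:55-13:05.
Ulla ∩ Omar ∩ Wendy ∩ Freya ∩ Ines: 11:55-12:45, 12:50-13:05.
So the common availability across everyone is 11:55-12:45, 12:50-13:05.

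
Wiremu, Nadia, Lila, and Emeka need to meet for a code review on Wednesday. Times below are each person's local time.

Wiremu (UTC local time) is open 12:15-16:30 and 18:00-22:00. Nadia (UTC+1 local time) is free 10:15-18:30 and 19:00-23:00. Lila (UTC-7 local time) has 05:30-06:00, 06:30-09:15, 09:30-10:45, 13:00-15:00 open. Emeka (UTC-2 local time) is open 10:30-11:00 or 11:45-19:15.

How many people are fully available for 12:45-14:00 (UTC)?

2

Wiremu in UTC: 12:15-16:30, 18:00-22:00.
Nadia in UTC: 09:15-17:30, 18:00-22:00 (subtract 1h to convert from UTC+1).
Lila in UTC: 12:30-13:00, 13:30-16:15, 16:30-17:45, 20:00-22:00 (add 7h to convert from UTC-7).
Emeka in UTC: 12:30-13:00, 13:45-21:15 (add 2h to convert from UTC-2).
Wiremu and Nadia can make the full 12:45-14:00 slot — that's 2.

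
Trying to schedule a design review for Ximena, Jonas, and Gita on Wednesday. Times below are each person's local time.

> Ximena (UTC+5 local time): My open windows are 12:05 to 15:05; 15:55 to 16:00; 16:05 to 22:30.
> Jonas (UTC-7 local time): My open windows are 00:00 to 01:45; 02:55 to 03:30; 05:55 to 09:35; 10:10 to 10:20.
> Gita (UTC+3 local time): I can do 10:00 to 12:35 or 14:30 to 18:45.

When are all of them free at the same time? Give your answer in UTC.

07:05-08:45, 12:55-15:45

Ximena in UTC: 07:05-10:05, 10:55-11:00, 11:05-17:30 (subtract 5h to convert from UTC+5).
Jonas in UTC: 07:00-08:45, 09:55-10:30, 12:55-16:35, 17:10-17:20 (add 7h to convert from UTC-7).
Gita in UTC: 07:00-09:35, 11:30-15:45 (subtract 3h to convert from UTC+3).
Ximena ∩ Jonas: 07:05-08:45, 09:55-10:05, 12:55-16:35, 17:10-17:20.
Ximena ∩ Jonas ∩ Gita: 07:05-08:45, 12:55-15:45.
Those are the intersection windows.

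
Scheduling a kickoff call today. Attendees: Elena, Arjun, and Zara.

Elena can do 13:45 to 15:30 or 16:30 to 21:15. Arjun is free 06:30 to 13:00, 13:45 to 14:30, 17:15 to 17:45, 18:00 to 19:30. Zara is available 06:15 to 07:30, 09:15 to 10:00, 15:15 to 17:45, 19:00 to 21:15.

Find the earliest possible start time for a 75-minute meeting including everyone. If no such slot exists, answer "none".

Elena ∩ Arjun: 13:45-14:30, 17:15-17:45, 18:00-19:30.
Elena ∩ Arjun ∩ Zara: 17:15-17:45, 19:00-19:30.
So the common availability across everyone is 17:15-17:45, 19:00-19:30.
No common window is at least 75 minutes long.

none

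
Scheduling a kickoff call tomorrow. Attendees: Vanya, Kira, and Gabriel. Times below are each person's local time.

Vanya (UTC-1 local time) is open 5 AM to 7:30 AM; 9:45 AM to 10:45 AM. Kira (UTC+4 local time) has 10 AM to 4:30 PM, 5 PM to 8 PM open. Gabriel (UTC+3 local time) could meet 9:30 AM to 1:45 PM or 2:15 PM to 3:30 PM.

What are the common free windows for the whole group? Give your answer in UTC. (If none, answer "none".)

06:30-08:30, 11:15-11:45

Vanya in UTC: 06:00-08:30, 10:45-11:45 (add 1h to convert from UTC-1).
Kira in UTC: 06:00-12:30, 13:00-16:00 (subtract 4h to convert from UTC+4).
Gabriel in UTC: 06:30-10:45, 11:15-12:30 (subtract 3h to convert from UTC+3).
Vanya ∩ Kira: 06:00-08:30, 10:45-11:45.
Vanya ∩ Kira ∩ Gabriel: 06:30-08:30, 11:15-11:45.
Those are the intersection windows.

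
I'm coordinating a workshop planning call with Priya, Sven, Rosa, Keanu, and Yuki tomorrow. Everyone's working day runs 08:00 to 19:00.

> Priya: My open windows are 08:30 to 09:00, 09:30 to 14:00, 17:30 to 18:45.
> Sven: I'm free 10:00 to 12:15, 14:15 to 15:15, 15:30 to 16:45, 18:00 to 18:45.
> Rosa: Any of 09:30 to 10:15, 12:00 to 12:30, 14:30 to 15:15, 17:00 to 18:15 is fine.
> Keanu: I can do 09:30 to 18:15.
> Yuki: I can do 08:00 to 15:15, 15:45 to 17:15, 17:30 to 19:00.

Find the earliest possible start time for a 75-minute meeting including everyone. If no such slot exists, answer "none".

none

Priya ∩ Sven: 10:00-12:15, 18:00-18:45.
Priya ∩ Sven ∩ Rosa: 10:00-10:15, 12:00-12:15, 18:00-18:15.
Priya ∩ Sven ∩ Rosa ∩ Keanu: 10:00-10:15, 12:00-12:15, 18:00-18:15.
Priya ∩ Sven ∩ Rosa ∩ Keanu ∩ Yuki: 10:00-10:15, 12:00-12:15, 18:00-18:15.
No common window is at least 75 minutes long.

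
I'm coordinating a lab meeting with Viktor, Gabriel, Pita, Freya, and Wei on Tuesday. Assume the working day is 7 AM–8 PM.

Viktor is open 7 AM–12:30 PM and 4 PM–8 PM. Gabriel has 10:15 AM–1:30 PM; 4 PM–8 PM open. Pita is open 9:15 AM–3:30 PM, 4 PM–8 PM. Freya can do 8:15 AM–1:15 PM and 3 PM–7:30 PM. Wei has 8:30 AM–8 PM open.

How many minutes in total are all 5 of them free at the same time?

Viktor ∩ Gabriel: 10:15-12:30, 16:00-20:00.
Viktor ∩ Gabriel ∩ Pita: 10:15-12:30, 16:00-20:00.
Viktor ∩ Gabriel ∩ Pita ∩ Freya: 10:15-12:30, 16:00-19:30.
Viktor ∩ Gabriel ∩ Pita ∩ Freya ∩ Wei: 10:15-12:30, 16:00-19:30.
Summing the common windows: 135 + 210 = 345 minutes.

345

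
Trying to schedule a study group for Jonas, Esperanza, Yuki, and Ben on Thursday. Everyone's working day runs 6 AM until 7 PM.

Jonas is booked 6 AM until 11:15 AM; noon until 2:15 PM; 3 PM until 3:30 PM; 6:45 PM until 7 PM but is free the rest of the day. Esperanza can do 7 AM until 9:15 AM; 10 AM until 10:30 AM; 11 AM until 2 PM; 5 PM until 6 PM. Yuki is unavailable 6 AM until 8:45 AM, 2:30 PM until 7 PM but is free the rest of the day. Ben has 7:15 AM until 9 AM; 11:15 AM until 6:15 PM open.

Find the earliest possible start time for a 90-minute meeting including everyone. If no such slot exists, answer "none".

Jonas free: 11:15-12:00, 14:15-15:00, 15:30-18:45 (invert busy blocks within the working day).
Esperanza free: 07:00-09:15, 10:00-10:30, 11:00-14:00, 17:00-18:00.
Yuki free: 08:45-14:30 (invert busy blocks within the working day).
Ben free: 07:15-09:00, 11:15-18:15.
Jonas ∩ Esperanza: 11:15-12:00, 17:00-18:00.
Jonas ∩ Esperanza ∩ Yuki: 11:15-12:00.
Jonas ∩ Esperanza ∩ Yuki ∩ Ben: 11:15-12:00.
No common window is at least 90 minutes long.

none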